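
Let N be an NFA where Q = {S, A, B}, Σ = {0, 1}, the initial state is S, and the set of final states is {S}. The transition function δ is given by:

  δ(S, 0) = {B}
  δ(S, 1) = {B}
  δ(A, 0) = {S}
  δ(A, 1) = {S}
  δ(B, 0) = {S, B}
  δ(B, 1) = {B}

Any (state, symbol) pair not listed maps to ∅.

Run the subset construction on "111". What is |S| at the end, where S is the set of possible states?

Start in {S}.
Read '1': S→{B}; now {B}.
Read '1': B→{B}; now {B}.
Read '1': B→{B}; now {B}.
That set has 1 state.

1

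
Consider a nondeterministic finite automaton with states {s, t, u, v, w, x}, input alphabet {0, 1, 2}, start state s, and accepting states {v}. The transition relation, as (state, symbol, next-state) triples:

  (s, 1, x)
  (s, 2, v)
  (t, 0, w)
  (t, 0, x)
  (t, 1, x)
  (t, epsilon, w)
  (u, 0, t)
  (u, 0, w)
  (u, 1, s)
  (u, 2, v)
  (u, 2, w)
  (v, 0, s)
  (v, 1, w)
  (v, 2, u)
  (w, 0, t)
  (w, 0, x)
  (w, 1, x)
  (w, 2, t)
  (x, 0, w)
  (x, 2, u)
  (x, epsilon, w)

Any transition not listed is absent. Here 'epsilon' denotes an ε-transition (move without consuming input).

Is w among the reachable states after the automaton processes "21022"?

Start in {s}.
Read '2': {s} → {v}.
Read '1': {v} → {w}.
Read '0': {w} → {t, w, x}.
Read '2': {t, w, x} → {t, u, w}.
Read '2': {t, u, w} → {t, v, w}.
State w is in {t, v, w}.

Yes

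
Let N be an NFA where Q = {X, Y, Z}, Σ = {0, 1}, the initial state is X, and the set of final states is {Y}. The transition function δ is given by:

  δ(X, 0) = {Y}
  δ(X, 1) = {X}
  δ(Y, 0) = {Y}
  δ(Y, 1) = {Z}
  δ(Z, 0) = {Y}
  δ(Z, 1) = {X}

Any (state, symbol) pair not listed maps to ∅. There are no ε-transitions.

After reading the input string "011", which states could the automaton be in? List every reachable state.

{X}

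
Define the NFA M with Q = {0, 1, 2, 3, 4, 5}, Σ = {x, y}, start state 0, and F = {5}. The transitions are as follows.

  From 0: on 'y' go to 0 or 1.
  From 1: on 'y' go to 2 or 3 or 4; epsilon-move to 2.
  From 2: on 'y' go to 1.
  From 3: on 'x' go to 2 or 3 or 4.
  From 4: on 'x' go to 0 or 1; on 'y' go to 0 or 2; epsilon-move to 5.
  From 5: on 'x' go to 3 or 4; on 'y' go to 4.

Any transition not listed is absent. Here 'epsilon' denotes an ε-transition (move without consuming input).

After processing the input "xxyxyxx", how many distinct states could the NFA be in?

0

Start in {0}.
Read 'x': 0→∅; now ∅.
The set is empty and remains empty for the remaining 6 symbols.
That set has 0 states.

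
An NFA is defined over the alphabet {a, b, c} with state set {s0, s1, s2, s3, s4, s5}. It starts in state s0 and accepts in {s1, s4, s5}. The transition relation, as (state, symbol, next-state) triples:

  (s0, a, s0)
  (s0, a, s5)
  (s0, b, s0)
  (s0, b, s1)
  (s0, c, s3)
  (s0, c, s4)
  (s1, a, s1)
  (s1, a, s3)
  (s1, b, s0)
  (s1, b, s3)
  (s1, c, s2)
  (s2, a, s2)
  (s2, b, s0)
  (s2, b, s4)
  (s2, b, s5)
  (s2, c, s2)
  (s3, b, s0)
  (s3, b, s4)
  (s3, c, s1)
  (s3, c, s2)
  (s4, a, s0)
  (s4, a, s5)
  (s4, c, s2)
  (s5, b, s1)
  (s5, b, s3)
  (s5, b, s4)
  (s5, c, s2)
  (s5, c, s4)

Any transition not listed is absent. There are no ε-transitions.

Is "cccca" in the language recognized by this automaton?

Start in {s0}.
Read 'c': {s0} → {s3, s4}.
Read 'c': {s3, s4} → {s1, s2}.
Read 'c': {s1, s2} → {s2}.
Read 'c': {s2} → {s2}.
Read 'a': {s2} → {s2}.
The final set {s2} contains no accepting state.

No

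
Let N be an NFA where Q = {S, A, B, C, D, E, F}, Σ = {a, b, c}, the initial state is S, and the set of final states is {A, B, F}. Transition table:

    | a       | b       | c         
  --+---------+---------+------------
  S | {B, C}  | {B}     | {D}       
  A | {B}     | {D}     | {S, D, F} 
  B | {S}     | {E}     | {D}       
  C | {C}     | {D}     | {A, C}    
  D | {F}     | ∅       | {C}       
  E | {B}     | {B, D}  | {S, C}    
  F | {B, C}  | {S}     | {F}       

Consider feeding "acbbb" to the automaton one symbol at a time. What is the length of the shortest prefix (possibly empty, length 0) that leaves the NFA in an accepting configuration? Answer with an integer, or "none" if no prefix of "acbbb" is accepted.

1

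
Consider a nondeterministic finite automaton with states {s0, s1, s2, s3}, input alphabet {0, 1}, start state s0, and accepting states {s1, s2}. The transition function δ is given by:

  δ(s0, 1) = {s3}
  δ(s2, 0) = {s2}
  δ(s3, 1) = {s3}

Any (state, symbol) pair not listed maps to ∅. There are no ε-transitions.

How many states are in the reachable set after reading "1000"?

Start in {s0}.
Read '1': {s0} → {s3}.
Read '0': {s3} → ∅.
The set is empty and remains empty for the remaining 2 symbols.
That set has 0 states.

0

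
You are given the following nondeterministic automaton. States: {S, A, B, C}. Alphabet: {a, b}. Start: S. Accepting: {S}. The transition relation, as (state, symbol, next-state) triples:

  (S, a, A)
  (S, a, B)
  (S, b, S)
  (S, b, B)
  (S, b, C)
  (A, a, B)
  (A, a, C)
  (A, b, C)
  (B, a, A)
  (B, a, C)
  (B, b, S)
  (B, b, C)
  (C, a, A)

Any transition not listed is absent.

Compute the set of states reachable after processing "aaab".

Start in {S}.
Read 'a': {S} → {A, B}.
Read 'a': {A, B} → {A, B, C}.
Read 'a': {A, B, C} → {A, B, C}.
Read 'b': {A, B, C} → {S, C}.

{S, C}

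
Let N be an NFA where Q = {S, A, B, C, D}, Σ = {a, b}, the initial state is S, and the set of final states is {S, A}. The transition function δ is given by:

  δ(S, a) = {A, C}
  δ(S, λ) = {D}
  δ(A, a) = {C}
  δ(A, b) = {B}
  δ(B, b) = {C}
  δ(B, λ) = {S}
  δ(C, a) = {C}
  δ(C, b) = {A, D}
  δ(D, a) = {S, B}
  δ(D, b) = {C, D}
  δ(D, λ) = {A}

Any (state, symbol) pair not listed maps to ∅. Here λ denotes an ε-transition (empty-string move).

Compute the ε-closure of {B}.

Begin with {B}.
ε-move B → S; add S.
ε-move S → D; add D.
ε-move D → A; add A.

{S, A, B, D}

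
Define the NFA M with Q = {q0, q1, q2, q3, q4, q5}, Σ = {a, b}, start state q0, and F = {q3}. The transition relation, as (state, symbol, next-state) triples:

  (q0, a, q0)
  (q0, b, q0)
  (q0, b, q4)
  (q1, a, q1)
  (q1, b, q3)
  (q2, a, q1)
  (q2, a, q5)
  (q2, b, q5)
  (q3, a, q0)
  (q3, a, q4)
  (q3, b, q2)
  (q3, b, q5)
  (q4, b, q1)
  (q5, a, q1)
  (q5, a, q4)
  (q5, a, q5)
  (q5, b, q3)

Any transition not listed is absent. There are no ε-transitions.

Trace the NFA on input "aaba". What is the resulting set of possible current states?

Start in {q0}.
Read 'a': q0→{q0}; now {q0}.
Read 'a': q0→{q0}; now {q0}.
Read 'b': q0→{q0, q4}; now {q0, q4}.
Read 'a': q0→{q0}, q4→∅; now {q0}.

{q0}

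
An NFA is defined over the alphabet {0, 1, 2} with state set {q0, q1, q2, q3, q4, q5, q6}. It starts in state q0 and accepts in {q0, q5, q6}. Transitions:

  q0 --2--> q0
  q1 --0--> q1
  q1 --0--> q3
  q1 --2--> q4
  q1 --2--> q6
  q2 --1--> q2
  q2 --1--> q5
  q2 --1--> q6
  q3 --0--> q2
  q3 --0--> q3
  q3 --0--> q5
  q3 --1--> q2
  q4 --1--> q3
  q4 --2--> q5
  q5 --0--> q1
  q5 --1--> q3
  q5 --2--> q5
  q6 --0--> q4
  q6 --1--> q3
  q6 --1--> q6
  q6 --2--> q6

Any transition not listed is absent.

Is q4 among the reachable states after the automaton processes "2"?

No

Start in {q0}.
Read '2': {q0} → {q0}.
State q4 is not in {q0}.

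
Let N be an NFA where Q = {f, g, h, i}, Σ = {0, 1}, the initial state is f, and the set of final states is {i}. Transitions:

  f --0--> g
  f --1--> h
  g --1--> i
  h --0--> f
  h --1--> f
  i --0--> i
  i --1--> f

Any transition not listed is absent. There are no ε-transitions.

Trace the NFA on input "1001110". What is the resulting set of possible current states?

Start in {f}.
Read '1': f→{h}; now {h}.
Read '0': h→{f}; now {f}.
Read '0': f→{g}; now {g}.
Read '1': g→{i}; now {i}.
Read '1': i→{f}; now {f}.
Read '1': f→{h}; now {h}.
Read '0': h→{f}; now {f}.

{f}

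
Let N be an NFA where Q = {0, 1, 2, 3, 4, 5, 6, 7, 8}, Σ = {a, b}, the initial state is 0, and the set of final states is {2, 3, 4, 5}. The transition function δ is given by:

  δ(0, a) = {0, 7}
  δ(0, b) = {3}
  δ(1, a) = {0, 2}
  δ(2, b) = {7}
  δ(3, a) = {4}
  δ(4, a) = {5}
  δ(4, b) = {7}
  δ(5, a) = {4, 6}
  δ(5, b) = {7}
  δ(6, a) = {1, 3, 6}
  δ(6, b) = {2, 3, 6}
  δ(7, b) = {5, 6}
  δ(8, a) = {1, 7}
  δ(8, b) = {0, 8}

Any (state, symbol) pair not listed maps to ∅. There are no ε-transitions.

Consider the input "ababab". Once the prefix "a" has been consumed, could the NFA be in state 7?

Yes

Start in {0}.
Read 'a': 0→{0, 7}; now {0, 7}.
State 7 is in {0, 7}.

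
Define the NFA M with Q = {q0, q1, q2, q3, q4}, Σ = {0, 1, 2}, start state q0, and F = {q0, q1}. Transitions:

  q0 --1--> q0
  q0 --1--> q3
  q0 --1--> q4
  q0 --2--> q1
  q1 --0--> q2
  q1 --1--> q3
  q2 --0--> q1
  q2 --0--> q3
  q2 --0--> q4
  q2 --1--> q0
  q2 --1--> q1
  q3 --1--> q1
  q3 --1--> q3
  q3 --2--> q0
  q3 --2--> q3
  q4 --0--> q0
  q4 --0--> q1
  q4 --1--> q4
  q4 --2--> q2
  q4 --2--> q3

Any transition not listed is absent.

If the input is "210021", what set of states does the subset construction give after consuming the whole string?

∅

Start in {q0}.
Read '2': q0→{q1}; now {q1}.
Read '1': q1→{q3}; now {q3}.
Read '0': q3→∅; now ∅.
The set is empty and remains empty for the remaining 3 symbols.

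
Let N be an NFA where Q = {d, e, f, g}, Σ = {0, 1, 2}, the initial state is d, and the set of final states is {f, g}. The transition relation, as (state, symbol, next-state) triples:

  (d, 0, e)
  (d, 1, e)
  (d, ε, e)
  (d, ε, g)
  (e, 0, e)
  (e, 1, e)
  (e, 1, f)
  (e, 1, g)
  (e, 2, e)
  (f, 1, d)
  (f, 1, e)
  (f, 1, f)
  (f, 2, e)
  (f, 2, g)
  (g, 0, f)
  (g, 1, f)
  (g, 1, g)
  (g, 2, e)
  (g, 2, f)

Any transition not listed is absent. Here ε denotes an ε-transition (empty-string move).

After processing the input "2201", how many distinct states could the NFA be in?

Start: ε-closure({d}) = {d, e, g}.
Read '2': d→∅, e→{e}, g→{e, f}; now {e, f}.
Read '2': e→{e}, f→{e, g}; now {e, g}.
Read '0': e→{e}, g→{f}; now {e, f}.
Read '1': e→{e, f, g}, f→{d, e, f}; now {d, e, f, g}.
That set has 4 states.

4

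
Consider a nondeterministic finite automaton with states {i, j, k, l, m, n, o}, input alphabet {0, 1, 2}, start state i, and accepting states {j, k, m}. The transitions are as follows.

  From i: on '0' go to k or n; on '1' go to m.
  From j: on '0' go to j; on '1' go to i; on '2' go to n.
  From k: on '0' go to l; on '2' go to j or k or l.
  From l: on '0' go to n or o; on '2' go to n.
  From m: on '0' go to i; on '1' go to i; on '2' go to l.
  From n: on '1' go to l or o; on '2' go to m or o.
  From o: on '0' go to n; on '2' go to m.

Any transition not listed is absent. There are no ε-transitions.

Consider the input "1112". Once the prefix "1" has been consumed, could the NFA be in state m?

Yes

Start in {i}.
Read '1': i→{m}; now {m}.
State m is in {m}.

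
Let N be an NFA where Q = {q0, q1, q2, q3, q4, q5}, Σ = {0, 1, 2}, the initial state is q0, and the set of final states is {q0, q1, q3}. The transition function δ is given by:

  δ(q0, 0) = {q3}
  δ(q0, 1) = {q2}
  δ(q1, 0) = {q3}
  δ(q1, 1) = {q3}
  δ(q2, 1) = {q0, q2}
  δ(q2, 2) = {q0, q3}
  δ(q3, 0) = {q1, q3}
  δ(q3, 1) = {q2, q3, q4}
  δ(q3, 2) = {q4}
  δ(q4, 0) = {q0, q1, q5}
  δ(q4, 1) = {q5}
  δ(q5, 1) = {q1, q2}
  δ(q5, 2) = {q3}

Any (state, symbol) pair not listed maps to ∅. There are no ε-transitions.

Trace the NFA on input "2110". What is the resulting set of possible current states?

∅

Start in {q0}.
Read '2': q0→∅; now ∅.
The set is empty and remains empty for the remaining 3 symbols.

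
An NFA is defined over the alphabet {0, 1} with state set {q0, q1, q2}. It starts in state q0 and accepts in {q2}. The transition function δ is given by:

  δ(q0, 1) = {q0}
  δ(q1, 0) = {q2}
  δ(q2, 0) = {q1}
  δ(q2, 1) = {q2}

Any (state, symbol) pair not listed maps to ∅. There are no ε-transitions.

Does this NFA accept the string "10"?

No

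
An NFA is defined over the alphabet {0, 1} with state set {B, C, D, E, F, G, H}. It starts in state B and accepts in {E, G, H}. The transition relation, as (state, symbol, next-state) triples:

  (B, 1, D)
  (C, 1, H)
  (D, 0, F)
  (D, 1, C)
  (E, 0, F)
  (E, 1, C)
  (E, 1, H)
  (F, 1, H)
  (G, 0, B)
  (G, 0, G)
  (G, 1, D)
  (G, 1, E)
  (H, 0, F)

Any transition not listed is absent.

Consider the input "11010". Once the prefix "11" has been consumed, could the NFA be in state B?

Start in {B}.
Read '1': B→{D}; now {D}.
Read '1': D→{C}; now {C}.
State B is not in {C}.

No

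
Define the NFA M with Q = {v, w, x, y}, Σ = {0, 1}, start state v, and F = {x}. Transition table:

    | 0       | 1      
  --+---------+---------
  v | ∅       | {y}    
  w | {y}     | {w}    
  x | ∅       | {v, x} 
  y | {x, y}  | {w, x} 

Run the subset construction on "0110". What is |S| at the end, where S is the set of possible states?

Start in {v}.
Read '0': v→∅; now ∅.
The set is empty and remains empty for the remaining 3 symbols.
That set has 0 states.

0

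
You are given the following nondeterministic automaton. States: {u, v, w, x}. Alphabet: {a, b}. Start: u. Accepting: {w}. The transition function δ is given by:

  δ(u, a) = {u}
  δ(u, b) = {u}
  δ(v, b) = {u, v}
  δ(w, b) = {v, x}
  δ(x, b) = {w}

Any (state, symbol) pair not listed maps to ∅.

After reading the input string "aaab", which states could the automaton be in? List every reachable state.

Start in {u}.
Read 'a': u→{u}; now {u}.
Read 'a': u→{u}; now {u}.
Read 'a': u→{u}; now {u}.
Read 'b': u→{u}; now {u}.

{u}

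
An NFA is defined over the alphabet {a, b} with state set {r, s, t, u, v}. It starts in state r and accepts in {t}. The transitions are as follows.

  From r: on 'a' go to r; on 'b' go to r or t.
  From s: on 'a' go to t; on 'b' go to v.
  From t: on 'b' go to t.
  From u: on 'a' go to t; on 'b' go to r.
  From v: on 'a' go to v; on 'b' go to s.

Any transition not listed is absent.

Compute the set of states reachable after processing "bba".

{r}

Start in {r}.
Read 'b': {r} → {r, t}.
Read 'b': {r, t} → {r, t}.
Read 'a': {r, t} → {r}.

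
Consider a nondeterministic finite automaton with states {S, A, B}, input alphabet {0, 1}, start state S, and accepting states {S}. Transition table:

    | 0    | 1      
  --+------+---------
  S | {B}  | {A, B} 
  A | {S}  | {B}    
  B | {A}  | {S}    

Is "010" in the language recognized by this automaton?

No

Start in {S}.
Read '0': S→{B}; now {B}.
Read '1': B→{S}; now {S}.
Read '0': S→{B}; now {B}.
The final set {B} contains no accepting state.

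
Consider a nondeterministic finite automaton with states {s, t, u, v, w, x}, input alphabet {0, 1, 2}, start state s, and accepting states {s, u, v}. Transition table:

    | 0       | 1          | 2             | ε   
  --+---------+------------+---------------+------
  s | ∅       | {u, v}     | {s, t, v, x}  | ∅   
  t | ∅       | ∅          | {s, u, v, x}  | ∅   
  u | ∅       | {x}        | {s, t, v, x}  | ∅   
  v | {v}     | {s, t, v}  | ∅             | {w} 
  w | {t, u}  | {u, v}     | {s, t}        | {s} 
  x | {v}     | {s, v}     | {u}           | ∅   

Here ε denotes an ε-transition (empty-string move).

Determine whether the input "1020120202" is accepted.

Yes

Start in {s}.
Read '1': {s} → {s, u, v, w}.
Read '0': {s, u, v, w} → {s, t, u, v, w}.
Read '2': {s, t, u, v, w} → {s, t, u, v, w, x}.
Read '0': {s, t, u, v, w, x} → {s, t, u, v, w}.
Read '1': {s, t, u, v, w} → {s, t, u, v, w, x}.
Read '2': {s, t, u, v, w, x} → {s, t, u, v, w, x}.
Read '0': {s, t, u, v, w, x} → {s, t, u, v, w}.
Read '2': {s, t, u, v, w} → {s, t, u, v, w, x}.
Read '0': {s, t, u, v, w, x} → {s, t, u, v, w}.
Read '2': {s, t, u, v, w} → {s, t, u, v, w, x}.
The final set {s, t, u, v, w, x} contains the accepting states s, u, v.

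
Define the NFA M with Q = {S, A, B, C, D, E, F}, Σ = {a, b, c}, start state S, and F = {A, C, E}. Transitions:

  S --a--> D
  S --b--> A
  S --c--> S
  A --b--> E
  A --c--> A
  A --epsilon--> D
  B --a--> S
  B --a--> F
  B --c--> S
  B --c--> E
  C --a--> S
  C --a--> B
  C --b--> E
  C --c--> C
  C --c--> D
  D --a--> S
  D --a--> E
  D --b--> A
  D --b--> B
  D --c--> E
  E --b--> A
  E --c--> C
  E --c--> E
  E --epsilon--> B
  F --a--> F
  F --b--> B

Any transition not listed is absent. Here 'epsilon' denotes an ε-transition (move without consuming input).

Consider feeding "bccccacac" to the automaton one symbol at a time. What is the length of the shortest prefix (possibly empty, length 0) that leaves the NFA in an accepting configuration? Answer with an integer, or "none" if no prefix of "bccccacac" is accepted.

1

Start in {S}.
Read 'b': S→{A}; union {A}; ε-closure = {A, D}.
None of the earlier sets intersect F, but {A, D} does.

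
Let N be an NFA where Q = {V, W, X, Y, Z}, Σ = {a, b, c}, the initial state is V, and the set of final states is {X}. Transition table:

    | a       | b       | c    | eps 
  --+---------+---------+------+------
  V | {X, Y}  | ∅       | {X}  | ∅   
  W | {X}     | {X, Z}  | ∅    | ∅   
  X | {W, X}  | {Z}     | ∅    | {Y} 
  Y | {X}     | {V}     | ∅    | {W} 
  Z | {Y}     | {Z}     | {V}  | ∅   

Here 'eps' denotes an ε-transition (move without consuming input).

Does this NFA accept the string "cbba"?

Start in {V}.
Read 'c': {V} → {W, X, Y}.
Read 'b': {W, X, Y} → {V, W, X, Y, Z}.
Read 'b': {V, W, X, Y, Z} → {V, W, X, Y, Z}.
Read 'a': {V, W, X, Y, Z} → {W, X, Y}.
The final set {W, X, Y} contains the accepting state X.

Yes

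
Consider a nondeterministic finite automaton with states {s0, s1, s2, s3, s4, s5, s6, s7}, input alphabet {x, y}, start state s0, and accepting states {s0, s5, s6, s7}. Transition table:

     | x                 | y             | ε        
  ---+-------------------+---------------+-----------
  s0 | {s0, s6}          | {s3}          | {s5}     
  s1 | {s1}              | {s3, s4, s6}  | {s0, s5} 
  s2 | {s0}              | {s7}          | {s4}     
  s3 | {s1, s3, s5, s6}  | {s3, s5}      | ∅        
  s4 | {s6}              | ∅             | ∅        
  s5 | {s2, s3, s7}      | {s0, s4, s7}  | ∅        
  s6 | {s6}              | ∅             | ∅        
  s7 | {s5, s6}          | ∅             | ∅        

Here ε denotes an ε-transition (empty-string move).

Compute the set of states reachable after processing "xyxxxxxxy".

Start: ε-closure({s0}) = {s0, s5}.
Read 'x': s0→{s0, s6}, s5→{s2, s3, s7}; union {s0, s2, s3, s6, s7}; ε-closure = {s0, s2, s3, s4, s5, s6, s7}.
Read 'y': s0→{s3}, s2→{s7}, s3→{s3, s5}, s4→∅, s5→{s0, s4, s7}, s6→∅, s7→∅; now {s0, s3, s4, s5, s7}.
Read 'x': s0→{s0, s6}, s3→{s1, s3, s5, s6}, s4→{s6}, s5→{s2, s3, s7}, s7→{s5, s6}; union {s0, s1, s2, s3, s5, s6, s7}; ε-closure = {s0, s1, s2, s3, s4, s5, s6, s7}.
Read 'x': s0→{s0, s6}, s1→{s1}, s2→{s0}, s3→{s1, s3, s5, s6}, s4→{s6}, s5→{s2, s3, s7}, s6→{s6}, s7→{s5, s6}; union {s0, s1, s2, s3, s5, s6, s7}; ε-closure = {s0, s1, s2, s3, s4, s5, s6, s7}.
Read 'x': s0→{s0, s6}, s1→{s1}, s2→{s0}, s3→{s1, s3, s5, s6}, s4→{s6}, s5→{s2, s3, s7}, s6→{s6}, s7→{s5, s6}; union {s0, s1, s2, s3, s5, s6, s7}; ε-closure = {s0, s1, s2, s3, s4, s5, s6, s7}.
Read 'x': s0→{s0, s6}, s1→{s1}, s2→{s0}, s3→{s1, s3, s5, s6}, s4→{s6}, s5→{s2, s3, s7}, s6→{s6}, s7→{s5, s6}; union {s0, s1, s2, s3, s5, s6, s7}; ε-closure = {s0, s1, s2, s3, s4, s5, s6, s7}.
Read 'x': s0→{s0, s6}, s1→{s1}, s2→{s0}, s3→{s1, s3, s5, s6}, s4→{s6}, s5→{s2, s3, s7}, s6→{s6}, s7→{s5, s6}; union {s0, s1, s2, s3, s5, s6, s7}; ε-closure = {s0, s1, s2, s3, s4, s5, s6, s7}.
Read 'x': s0→{s0, s6}, s1→{s1}, s2→{s0}, s3→{s1, s3, s5, s6}, s4→{s6}, s5→{s2, s3, s7}, s6→{s6}, s7→{s5, s6}; union {s0, s1, s2, s3, s5, s6, s7}; ε-closure = {s0, s1, s2, s3, s4, s5, s6, s7}.
Read 'y': s0→{s3}, s1→{s3, s4, s6}, s2→{s7}, s3→{s3, s5}, s4→∅, s5→{s0, s4, s7}, s6→∅, s7→∅; now {s0, s3, s4, s5, s6, s7}.

{s0, s3, s4, s5, s6, s7}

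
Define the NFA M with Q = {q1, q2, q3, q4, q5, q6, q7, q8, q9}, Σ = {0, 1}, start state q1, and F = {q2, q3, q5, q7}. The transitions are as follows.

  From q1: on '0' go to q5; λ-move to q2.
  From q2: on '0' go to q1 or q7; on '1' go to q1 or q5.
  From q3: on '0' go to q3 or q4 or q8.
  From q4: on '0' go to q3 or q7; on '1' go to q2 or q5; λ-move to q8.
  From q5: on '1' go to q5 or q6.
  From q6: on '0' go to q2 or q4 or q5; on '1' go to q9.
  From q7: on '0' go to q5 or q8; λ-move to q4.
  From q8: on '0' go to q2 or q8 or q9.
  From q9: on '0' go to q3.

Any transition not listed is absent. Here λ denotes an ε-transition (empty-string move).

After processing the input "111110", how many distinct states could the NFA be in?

7

Start: ε-closure({q1}) = {q1, q2}.
Read '1': {q1, q2} → {q1, q2, q5}.
Read '1': {q1, q2, q5} → {q1, q2, q5, q6}.
Read '1': {q1, q2, q5, q6} → {q1, q2, q5, q6, q9}.
Read '1': {q1, q2, q5, q6, q9} → {q1, q2, q5, q6, q9}.
Read '1': {q1, q2, q5, q6, q9} → {q1, q2, q5, q6, q9}.
Read '0': {q1, q2, q5, q6, q9} → {q1, q2, q3, q4, q5, q7, q8}.
That set has 7 states.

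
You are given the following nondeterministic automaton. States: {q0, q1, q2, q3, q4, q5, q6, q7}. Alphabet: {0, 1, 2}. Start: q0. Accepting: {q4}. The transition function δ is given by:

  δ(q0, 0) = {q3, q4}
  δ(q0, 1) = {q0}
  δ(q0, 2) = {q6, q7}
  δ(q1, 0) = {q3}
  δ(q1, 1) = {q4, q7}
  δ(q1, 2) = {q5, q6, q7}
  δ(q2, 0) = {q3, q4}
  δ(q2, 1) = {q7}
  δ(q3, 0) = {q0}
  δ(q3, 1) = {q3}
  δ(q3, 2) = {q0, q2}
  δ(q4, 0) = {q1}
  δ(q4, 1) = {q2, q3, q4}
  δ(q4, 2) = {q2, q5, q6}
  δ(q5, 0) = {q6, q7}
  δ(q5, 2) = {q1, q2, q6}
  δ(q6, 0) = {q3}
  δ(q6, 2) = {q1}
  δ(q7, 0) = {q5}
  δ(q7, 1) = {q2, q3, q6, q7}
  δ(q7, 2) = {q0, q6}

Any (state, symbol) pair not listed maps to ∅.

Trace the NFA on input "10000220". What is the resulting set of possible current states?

Start in {q0}.
Read '1': {q0} → {q0}.
Read '0': {q0} → {q3, q4}.
Read '0': {q3, q4} → {q0, q1}.
Read '0': {q0, q1} → {q3, q4}.
Read '0': {q3, q4} → {q0, q1}.
Read '2': {q0, q1} → {q5, q6, q7}.
Read '2': {q5, q6, q7} → {q0, q1, q2, q6}.
Read '0': {q0, q1, q2, q6} → {q3, q4}.

{q3, q4}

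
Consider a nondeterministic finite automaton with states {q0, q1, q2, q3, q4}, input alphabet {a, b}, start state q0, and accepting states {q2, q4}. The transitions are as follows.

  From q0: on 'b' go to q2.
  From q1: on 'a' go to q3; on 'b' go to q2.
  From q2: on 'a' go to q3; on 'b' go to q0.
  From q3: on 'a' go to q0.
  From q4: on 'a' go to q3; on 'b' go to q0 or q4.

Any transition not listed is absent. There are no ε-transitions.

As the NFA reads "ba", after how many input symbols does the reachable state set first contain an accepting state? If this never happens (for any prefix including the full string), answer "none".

1

Start in {q0}.
Read 'b': {q0} → {q2}.
None of the earlier sets intersect F, but {q2} does.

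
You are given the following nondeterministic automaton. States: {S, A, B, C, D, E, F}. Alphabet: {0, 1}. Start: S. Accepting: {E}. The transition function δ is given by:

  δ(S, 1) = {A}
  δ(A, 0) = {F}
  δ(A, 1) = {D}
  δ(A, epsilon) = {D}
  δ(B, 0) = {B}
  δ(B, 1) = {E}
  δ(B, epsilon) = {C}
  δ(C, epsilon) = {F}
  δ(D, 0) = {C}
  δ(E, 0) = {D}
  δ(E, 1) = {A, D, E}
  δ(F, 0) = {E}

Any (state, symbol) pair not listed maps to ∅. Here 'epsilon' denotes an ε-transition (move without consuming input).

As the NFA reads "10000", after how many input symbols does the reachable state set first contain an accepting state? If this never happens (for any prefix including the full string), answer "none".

3

Start in {S}.
Read '1': S→{A}; union {A}; ε-closure = {A, D}.
Read '0': A→{F}, D→{C}; now {C, F}.
Read '0': C→∅, F→{E}; now {E}.
None of the earlier sets intersect F, but {E} does.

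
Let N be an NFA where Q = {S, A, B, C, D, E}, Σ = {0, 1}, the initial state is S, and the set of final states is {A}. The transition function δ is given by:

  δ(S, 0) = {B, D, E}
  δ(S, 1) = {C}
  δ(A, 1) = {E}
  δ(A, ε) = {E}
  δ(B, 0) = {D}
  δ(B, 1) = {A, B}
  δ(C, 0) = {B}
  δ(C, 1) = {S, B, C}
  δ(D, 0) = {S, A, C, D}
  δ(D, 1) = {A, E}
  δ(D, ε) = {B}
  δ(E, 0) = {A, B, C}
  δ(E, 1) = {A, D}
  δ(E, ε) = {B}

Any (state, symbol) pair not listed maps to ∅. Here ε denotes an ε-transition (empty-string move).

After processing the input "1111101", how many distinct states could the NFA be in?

Start in {S}.
Read '1': S→{C}; now {C}.
Read '1': C→{S, B, C}; now {S, B, C}.
Read '1': S→{C}, B→{A, B}, C→{S, B, C}; union {S, A, B, C}; ε-closure = {S, A, B, C, E}.
Read '1': S→{C}, A→{E}, B→{A, B}, C→{S, B, C}, E→{A, D}; now {S, A, B, C, D, E}.
Read '1': S→{C}, A→{E}, B→{A, B}, C→{S, B, C}, D→{A, E}, E→{A, D}; now {S, A, B, C, D, E}.
Read '0': S→{B, D, E}, A→∅, B→{D}, C→{B}, D→{S, A, C, D}, E→{A, B, C}; now {S, A, B, C, D, E}.
Read '1': S→{C}, A→{E}, B→{A, B}, C→{S, B, C}, D→{A, E}, E→{A, D}; now {S, A, B, C, D, E}.
That set has 6 states.

6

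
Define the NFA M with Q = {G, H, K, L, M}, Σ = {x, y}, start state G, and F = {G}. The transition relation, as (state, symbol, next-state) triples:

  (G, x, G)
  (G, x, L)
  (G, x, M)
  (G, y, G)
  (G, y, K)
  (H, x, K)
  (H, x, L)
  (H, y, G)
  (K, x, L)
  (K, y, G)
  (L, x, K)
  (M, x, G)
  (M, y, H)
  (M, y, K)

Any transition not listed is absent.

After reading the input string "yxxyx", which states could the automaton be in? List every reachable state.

Start in {G}.
Read 'y': G→{G, K}; now {G, K}.
Read 'x': G→{G, L, M}, K→{L}; now {G, L, M}.
Read 'x': G→{G, L, M}, L→{K}, M→{G}; now {G, K, L, M}.
Read 'y': G→{G, K}, K→{G}, L→∅, M→{H, K}; now {G, H, K}.
Read 'x': G→{G, L, M}, H→{K, L}, K→{L}; now {G, K, L, M}.

{G, K, L, M}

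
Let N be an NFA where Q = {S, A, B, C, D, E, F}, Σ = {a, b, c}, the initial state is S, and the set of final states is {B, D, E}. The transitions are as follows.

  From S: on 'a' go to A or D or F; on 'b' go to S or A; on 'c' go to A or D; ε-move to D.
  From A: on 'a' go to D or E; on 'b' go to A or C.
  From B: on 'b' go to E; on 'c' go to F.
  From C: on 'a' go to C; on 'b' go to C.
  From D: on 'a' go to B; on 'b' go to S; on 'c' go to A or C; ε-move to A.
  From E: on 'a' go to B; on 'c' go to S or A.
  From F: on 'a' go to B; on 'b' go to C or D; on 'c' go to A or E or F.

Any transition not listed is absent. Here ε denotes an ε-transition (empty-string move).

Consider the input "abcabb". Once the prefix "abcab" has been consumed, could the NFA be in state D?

Yes

Start: ε-closure({S}) = {S, A, D}.
Read 'a': S→{A, D, F}, A→{D, E}, D→{B}; now {A, B, D, E, F}.
Read 'b': A→{A, C}, B→{E}, D→{S}, E→∅, F→{C, D}; now {S, A, C, D, E}.
Read 'c': S→{A, D}, A→∅, C→∅, D→{A, C}, E→{S, A}; now {S, A, C, D}.
Read 'a': S→{A, D, F}, A→{D, E}, C→{C}, D→{B}; now {A, B, C, D, E, F}.
Read 'b': A→{A, C}, B→{E}, C→{C}, D→{S}, E→∅, F→{C, D}; now {S, A, C, D, E}.
State D is in {S, A, C, D, E}.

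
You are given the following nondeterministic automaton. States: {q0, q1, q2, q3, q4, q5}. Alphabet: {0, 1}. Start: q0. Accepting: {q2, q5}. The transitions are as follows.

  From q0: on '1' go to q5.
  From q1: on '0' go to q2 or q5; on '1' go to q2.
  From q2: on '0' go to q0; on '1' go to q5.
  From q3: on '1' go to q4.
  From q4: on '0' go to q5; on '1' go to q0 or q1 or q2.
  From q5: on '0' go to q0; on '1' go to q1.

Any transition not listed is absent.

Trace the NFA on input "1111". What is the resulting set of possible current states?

Start in {q0}.
Read '1': q0→{q5}; now {q5}.
Read '1': q5→{q1}; now {q1}.
Read '1': q1→{q2}; now {q2}.
Read '1': q2→{q5}; now {q5}.

{q5}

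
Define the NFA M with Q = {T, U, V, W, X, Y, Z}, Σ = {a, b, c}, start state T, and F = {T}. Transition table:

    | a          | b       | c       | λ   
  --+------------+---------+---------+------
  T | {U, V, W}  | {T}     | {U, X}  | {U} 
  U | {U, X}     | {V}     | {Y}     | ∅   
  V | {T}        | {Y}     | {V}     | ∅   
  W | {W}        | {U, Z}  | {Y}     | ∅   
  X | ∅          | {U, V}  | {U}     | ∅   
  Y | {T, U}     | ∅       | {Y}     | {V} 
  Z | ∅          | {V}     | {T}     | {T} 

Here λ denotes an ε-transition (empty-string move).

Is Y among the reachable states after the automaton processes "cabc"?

Yes

Start: ε-closure({T}) = {T, U}.
Read 'c': T→{U, X}, U→{Y}; union {U, X, Y}; ε-closure = {U, V, X, Y}.
Read 'a': U→{U, X}, V→{T}, X→∅, Y→{T, U}; now {T, U, X}.
Read 'b': T→{T}, U→{V}, X→{U, V}; now {T, U, V}.
Read 'c': T→{U, X}, U→{Y}, V→{V}; now {U, V, X, Y}.
State Y is in {U, V, X, Y}.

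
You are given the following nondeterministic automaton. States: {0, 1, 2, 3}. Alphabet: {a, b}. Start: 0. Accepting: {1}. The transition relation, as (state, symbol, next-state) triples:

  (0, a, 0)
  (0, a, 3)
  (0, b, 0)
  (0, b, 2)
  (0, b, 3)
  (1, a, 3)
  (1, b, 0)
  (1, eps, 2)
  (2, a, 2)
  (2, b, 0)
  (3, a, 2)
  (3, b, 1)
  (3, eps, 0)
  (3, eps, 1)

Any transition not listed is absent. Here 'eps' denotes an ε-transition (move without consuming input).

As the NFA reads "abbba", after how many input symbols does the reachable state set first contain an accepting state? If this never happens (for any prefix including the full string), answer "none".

Start in {0}.
Read 'a': 0→{0, 3}; union {0, 3}; ε-closure = {0, 1, 2, 3}.
None of the earlier sets intersect F, but {0, 1, 2, 3} does.

1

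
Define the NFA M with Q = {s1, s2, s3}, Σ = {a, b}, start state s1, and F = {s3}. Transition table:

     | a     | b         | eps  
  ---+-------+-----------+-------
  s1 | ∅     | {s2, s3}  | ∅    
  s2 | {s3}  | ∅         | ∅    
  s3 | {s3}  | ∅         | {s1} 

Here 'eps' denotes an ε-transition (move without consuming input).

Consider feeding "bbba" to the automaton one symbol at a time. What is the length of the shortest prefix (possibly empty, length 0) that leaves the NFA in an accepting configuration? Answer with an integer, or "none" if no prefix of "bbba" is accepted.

Start in {s1}.
Read 'b': s1→{s2, s3}; union {s2, s3}; ε-closure = {s1, s2, s3}.
None of the earlier sets intersect F, but {s1, s2, s3} does.

1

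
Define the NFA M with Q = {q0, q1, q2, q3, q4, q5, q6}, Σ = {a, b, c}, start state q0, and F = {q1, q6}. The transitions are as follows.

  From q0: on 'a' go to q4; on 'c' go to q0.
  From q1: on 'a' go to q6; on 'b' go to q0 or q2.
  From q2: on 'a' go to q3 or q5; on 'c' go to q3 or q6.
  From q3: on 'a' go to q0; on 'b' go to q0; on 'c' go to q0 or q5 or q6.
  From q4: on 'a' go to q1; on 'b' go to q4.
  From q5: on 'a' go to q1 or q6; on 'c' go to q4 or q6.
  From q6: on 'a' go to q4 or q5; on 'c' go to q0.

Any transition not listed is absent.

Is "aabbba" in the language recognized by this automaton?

No

Start in {q0}.
Read 'a': q0→{q4}; now {q4}.
Read 'a': q4→{q1}; now {q1}.
Read 'b': q1→{q0, q2}; now {q0, q2}.
Read 'b': q0→∅, q2→∅; now ∅.
The set is empty and remains empty for the remaining 2 symbols.
The final set ∅ contains no accepting state.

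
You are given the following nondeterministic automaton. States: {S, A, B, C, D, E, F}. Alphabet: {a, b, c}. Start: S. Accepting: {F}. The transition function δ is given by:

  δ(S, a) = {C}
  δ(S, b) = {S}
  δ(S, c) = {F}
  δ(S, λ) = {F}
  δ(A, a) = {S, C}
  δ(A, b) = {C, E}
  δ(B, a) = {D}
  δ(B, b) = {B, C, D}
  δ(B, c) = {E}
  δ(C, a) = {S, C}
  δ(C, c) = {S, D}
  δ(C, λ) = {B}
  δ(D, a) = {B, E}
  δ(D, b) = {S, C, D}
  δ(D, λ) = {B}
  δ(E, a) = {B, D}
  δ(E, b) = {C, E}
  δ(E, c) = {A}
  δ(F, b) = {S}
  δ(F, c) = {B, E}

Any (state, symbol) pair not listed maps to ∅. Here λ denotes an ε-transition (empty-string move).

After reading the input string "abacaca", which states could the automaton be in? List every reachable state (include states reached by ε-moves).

{S, B, C, D, E, F}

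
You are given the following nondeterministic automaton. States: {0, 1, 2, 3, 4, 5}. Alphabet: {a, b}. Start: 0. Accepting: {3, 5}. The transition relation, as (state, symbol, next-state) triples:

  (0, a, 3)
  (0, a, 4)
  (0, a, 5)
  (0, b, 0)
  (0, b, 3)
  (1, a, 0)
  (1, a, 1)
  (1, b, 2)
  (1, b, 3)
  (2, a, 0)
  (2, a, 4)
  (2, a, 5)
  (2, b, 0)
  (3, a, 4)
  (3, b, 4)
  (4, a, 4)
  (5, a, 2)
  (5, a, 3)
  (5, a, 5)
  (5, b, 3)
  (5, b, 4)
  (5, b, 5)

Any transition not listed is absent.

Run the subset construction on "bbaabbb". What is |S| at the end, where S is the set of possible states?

Start in {0}.
Read 'b': 0→{0, 3}; now {0, 3}.
Read 'b': 0→{0, 3}, 3→{4}; now {0, 3, 4}.
Read 'a': 0→{3, 4, 5}, 3→{4}, 4→{4}; now {3, 4, 5}.
Read 'a': 3→{4}, 4→{4}, 5→{2, 3, 5}; now {2, 3, 4, 5}.
Read 'b': 2→{0}, 3→{4}, 4→∅, 5→{3, 4, 5}; now {0, 3, 4, 5}.
Read 'b': 0→{0, 3}, 3→{4}, 4→∅, 5→{3, 4, 5}; now {0, 3, 4, 5}.
Read 'b': 0→{0, 3}, 3→{4}, 4→∅, 5→{3, 4, 5}; now {0, 3, 4, 5}.
That set has 4 states.

4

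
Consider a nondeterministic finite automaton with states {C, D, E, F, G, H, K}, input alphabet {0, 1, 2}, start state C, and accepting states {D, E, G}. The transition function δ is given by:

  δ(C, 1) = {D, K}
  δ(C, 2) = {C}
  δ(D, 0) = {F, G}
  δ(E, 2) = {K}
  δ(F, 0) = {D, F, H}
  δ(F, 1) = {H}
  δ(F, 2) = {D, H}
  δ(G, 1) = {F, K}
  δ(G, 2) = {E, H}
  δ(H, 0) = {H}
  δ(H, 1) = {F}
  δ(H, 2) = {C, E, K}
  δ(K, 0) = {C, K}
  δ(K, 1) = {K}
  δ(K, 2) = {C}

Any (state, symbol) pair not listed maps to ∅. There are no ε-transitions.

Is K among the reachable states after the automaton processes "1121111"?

Yes

Start in {C}.
Read '1': C→{D, K}; now {D, K}.
Read '1': D→∅, K→{K}; now {K}.
Read '2': K→{C}; now {C}.
Read '1': C→{D, K}; now {D, K}.
Read '1': D→∅, K→{K}; now {K}.
Read '1': K→{K}; now {K}.
Read '1': K→{K}; now {K}.
State K is in {K}.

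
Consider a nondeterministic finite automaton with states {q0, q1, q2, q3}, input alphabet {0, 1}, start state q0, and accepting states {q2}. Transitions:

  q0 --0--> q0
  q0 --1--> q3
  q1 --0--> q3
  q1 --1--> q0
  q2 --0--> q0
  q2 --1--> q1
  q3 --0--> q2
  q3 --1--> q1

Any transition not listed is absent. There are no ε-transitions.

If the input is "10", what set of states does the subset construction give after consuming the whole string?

Start in {q0}.
Read '1': q0→{q3}; now {q3}.
Read '0': q3→{q2}; now {q2}.

{q2}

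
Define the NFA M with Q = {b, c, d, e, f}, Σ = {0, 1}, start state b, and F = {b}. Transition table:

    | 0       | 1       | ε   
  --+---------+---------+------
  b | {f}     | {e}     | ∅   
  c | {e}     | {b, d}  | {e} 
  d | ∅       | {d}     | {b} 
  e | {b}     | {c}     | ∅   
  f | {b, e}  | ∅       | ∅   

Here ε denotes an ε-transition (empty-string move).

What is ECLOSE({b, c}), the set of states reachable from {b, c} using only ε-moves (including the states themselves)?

{b, c, e}

Begin with {b, c}.
ε-move c → e; add e.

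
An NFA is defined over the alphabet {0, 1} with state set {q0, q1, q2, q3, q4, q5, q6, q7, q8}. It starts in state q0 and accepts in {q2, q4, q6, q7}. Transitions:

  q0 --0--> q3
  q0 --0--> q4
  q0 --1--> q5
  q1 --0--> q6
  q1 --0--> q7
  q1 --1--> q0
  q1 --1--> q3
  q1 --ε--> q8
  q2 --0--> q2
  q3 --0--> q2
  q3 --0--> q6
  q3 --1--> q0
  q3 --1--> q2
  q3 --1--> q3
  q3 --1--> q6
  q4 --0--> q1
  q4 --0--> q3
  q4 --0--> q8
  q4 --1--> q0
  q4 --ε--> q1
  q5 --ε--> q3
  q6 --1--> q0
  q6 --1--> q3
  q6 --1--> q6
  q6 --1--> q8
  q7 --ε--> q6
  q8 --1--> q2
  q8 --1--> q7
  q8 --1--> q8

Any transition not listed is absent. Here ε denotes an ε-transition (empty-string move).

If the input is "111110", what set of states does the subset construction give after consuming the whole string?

{q1, q2, q3, q4, q6, q8}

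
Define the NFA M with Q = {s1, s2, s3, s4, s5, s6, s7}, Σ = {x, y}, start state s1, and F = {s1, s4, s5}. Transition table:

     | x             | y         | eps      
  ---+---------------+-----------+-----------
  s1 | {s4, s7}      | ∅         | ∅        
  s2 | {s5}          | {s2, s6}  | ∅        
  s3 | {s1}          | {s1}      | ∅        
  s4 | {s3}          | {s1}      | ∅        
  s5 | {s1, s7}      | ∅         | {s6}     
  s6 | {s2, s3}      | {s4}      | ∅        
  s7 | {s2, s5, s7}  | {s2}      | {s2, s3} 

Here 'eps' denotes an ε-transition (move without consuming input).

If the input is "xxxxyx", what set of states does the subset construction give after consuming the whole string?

Start in {s1}.
Read 'x': {s1} → {s2, s3, s4, s7}.
Read 'x': {s2, s3, s4, s7} → {s1, s2, s3, s5, s6, s7}.
Read 'x': {s1, s2, s3, s5, s6, s7} → {s1, s2, s3, s4, s5, s6, s7}.
Read 'x': {s1, s2, s3, s4, s5, s6, s7} → {s1, s2, s3, s4, s5, s6, s7}.
Read 'y': {s1, s2, s3, s4, s5, s6, s7} → {s1, s2, s4, s6}.
Read 'x': {s1, s2, s4, s6} → {s2, s3, s4, s5, s6, s7}.

{s2, s3, s4, s5, s6, s7}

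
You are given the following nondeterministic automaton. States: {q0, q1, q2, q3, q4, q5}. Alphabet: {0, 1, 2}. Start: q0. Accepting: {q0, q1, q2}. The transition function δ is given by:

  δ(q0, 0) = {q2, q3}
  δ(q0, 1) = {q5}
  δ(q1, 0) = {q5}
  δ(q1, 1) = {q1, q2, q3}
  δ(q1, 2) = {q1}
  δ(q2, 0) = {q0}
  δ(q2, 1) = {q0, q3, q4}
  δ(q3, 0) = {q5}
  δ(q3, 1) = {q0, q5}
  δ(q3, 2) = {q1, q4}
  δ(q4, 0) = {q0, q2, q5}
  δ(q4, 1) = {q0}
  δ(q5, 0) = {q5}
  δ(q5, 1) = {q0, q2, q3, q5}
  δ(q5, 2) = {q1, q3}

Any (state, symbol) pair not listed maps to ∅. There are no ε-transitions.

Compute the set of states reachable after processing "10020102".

Start in {q0}.
Read '1': q0→{q5}; now {q5}.
Read '0': q5→{q5}; now {q5}.
Read '0': q5→{q5}; now {q5}.
Read '2': q5→{q1, q3}; now {q1, q3}.
Read '0': q1→{q5}, q3→{q5}; now {q5}.
Read '1': q5→{q0, q2, q3, q5}; now {q0, q2, q3, q5}.
Read '0': q0→{q2, q3}, q2→{q0}, q3→{q5}, q5→{q5}; now {q0, q2, q3, q5}.
Read '2': q0→∅, q2→∅, q3→{q1, q4}, q5→{q1, q3}; now {q1, q3, q4}.

{q1, q3, q4}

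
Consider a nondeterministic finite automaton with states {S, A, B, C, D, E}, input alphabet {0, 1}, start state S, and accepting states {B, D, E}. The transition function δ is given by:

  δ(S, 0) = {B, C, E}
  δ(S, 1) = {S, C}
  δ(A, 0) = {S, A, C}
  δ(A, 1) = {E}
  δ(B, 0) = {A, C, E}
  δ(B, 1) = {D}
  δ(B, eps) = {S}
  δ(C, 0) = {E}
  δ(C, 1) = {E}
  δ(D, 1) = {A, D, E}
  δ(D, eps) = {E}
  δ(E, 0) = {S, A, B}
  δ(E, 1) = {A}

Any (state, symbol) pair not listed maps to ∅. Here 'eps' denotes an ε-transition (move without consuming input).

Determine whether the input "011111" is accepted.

Start in {S}.
Read '0': {S} → {S, B, C, E}.
Read '1': {S, B, C, E} → {S, A, C, D, E}.
Read '1': {S, A, C, D, E} → {S, A, C, D, E}.
Read '1': {S, A, C, D, E} → {S, A, C, D, E}.
Read '1': {S, A, C, D, E} → {S, A, C, D, E}.
Read '1': {S, A, C, D, E} → {S, A, C, D, E}.
The final set {S, A, C, D, E} contains the accepting states D, E.

Yes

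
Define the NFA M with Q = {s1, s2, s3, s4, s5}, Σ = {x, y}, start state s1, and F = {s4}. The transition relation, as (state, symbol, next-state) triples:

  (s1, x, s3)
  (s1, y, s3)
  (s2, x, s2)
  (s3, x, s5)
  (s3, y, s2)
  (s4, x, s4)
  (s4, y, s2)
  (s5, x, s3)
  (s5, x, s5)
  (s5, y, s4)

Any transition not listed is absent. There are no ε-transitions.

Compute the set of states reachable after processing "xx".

{s5}

Start in {s1}.
Read 'x': {s1} → {s3}.
Read 'x': {s3} → {s5}.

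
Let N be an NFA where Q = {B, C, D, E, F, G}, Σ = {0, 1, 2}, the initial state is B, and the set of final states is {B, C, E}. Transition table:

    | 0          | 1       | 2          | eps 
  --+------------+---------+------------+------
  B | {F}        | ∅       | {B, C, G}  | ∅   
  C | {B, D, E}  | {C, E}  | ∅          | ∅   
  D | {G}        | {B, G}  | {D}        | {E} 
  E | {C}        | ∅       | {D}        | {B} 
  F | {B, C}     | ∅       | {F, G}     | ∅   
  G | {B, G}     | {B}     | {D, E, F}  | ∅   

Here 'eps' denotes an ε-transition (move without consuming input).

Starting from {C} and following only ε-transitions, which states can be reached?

{C}

Begin with {C}.
No ε-moves leave this set, so the closure equals the set itself.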